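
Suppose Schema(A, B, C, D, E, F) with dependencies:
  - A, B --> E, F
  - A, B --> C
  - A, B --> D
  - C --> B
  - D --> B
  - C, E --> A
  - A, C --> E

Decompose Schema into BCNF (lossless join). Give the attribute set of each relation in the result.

{A, C, D, E, F}; {B, C}

Candidate keys of the original relation: {A, B}, {A, C}, {A, D}, {C, E}.
In {A, B, C, D, E, F}, {C} is not a superkey ({C}⁺ restricted to this set is {B, C}), so split on C --> B into {B, C} and {A, C, D, E, F}.
{B, C}: every determinant is a superkey — BCNF.
{A, C, D, E, F}: every determinant is a superkey — BCNF.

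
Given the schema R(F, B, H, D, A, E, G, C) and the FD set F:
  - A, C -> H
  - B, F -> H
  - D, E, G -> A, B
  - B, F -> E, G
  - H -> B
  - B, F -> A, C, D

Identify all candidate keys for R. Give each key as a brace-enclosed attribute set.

{F} never appears on the right of any FD, so every key must include it.
Closure of {B, F} is {A, B, C, D, E, F, G, H}, the whole schema; {B, F} is a candidate key.
Closure of {F, H} is {A, B, C, D, E, F, G, H}, the whole schema; {F, H} is a candidate key.
Closure of {A, C, F} is {A, B, C, D, E, F, G, H}, the whole schema; {A, C, F} is a candidate key.
Closure of {D, E, F, G} is {A, B, C, D, E, F, G, H}, the whole schema; {D, E, F, G} is a candidate key.
These are minimal and exhaustive — every other superkey contains one of them.

{A, C, F}, {B, F}, {D, E, F, G}, {F, H}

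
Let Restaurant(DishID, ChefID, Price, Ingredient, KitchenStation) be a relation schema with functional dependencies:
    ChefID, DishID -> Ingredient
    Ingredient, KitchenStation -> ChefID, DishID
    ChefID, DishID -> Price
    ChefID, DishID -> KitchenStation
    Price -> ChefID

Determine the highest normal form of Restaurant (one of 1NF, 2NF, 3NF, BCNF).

3NF

Candidate keys: {ChefID, DishID}, {DishID, Price}, {Ingredient, KitchenStation}. Prime attributes: {ChefID, DishID, Ingredient, KitchenStation, Price}.
For Price -> ChefID we have {Price}⁺ = {ChefID, Price}; {Price} is not a superkey, so BCNF fails.
But every attribute on its right side ({ChefID}) is prime, and the same holds for every other non-superkey FD, so 3NF still holds.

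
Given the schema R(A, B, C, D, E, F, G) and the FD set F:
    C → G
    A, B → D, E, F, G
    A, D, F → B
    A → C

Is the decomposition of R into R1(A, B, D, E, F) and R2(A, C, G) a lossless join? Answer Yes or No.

R1 ∩ R2 = {A}; its closure under F is {A, C, G}.
Since R2 ⊆ {A, C, G}, the intersection is a superkey of R2; the decomposition is lossless.

Yes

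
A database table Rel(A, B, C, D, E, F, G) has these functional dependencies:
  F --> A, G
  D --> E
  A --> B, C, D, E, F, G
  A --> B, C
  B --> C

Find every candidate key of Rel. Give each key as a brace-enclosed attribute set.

{A}⁺ = {A, B, C, D, E, F, G}, which is every attribute, so {A} is a candidate key.
{F}⁺ = {A, B, C, D, E, F, G}, which is every attribute, so {F} is a candidate key.
No proper subset of any of these is a key, and no other minimal superkey exists.

{A}, {F}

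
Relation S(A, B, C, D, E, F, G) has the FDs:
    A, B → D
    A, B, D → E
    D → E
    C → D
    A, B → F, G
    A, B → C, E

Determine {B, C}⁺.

{B, C, D, E}

Start with {B, C}.
C → D applies; add {D} → now {B, C, D}.
D → E applies; add {E} → now {B, C, D, E}.
No further FD applies.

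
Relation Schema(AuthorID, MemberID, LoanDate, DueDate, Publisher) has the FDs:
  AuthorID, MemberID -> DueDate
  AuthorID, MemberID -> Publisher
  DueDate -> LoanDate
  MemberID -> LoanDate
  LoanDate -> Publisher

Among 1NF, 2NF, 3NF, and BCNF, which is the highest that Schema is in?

1NF

Candidate key: {AuthorID, MemberID}. Prime attributes: {AuthorID, MemberID}.
For DueDate -> LoanDate we have {DueDate}⁺ = {DueDate, LoanDate, Publisher}; {DueDate} is not a superkey, so BCNF fails.
Because {LoanDate} is non-prime and the left side of DueDate -> LoanDate is not a superkey, the relation is not in 3NF.
The proper key subset {MemberID} of {AuthorID, MemberID} determines non-prime {LoanDate, Publisher}, so the relation is not even in 2NF.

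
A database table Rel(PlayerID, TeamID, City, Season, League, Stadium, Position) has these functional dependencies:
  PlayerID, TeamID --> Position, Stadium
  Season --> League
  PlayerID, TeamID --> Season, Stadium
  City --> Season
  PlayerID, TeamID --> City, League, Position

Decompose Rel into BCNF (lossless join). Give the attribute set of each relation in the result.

Candidate key of the original relation: {PlayerID, TeamID}.
Within {City, League, PlayerID, Position, Season, Stadium, TeamID}: {Season}⁺ ∩ {City, League, PlayerID, Position, Season, Stadium, TeamID} = {League, Season}, not the whole set, so Season --> League violates BCNF; decompose into {League, Season} and {City, PlayerID, Position, Season, Stadium, TeamID}.
{League, Season} has no BCNF violation.
Within {City, PlayerID, Position, Season, Stadium, TeamID}: {City}⁺ ∩ {City, PlayerID, Position, Season, Stadium, TeamID} = {City, Season}, not the whole set, so City --> Season violates BCNF; decompose into {City, Season} and {City, PlayerID, Position, Stadium, TeamID}.
{City, Season} has no BCNF violation.
{City, PlayerID, Position, Stadium, TeamID} has no BCNF violation.

{City, PlayerID, Position, Stadium, TeamID}; {City, Season}; {League, Season}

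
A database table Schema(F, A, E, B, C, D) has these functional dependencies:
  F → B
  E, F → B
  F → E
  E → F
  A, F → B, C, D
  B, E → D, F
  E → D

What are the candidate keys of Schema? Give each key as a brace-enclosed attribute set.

{A} never appears on the right of any FD, so every key must include it.
Closure of {A, E} is {A, B, C, D, E, F}, the whole schema; {A, E} is a candidate key.
Closure of {A, F} is {A, B, C, D, E, F}, the whole schema; {A, F} is a candidate key.
These are minimal and exhaustive — every other superkey contains one of them.

{A, E}, {A, F}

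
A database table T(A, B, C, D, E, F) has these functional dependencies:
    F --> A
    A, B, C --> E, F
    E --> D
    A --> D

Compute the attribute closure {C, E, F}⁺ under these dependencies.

{A, C, D, E, F}

Start with {C, E, F}.
F --> A applies; add {A} → now {A, C, E, F}.
E --> D applies; add {D} → now {A, C, D, E, F}.
No further FD applies.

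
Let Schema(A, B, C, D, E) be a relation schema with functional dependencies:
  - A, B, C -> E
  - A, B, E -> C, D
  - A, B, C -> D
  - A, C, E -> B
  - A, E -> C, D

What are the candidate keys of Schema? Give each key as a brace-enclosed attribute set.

Attributes never on any right-hand side: {A} — every candidate key must contain it.
{A, E} is a candidate key since {A, E}⁺ = {A, B, C, D, E} covers every attribute.
{A, B, C} is a candidate key since {A, B, C}⁺ = {A, B, C, D, E} covers every attribute.
No proper subset of any of these is a key, and no other minimal superkey exists.

{A, B, C}, {A, E}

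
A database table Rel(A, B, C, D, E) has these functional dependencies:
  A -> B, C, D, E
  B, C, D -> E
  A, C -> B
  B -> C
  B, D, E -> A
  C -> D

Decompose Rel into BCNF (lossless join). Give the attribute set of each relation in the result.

Candidate keys of the original relation: {A}, {B}.
In {A, B, C, D, E}, {C} is not a superkey ({C}⁺ restricted to this set is {C, D}), so split on C -> D into {C, D} and {A, B, C, E}.
{C, D}: every determinant is a superkey — BCNF.
{A, B, C, E}: every determinant is a superkey — BCNF.

{A, B, C, E}; {C, D}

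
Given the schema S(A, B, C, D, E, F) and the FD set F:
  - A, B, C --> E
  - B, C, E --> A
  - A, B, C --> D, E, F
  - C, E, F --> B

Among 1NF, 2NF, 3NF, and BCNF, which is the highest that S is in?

BCNF

Candidate keys: {A, B, C}, {B, C, E}, {C, E, F}. Prime attributes: {A, B, C, E, F}.
Every FD has a superkey on the left, so the relation is in BCNF.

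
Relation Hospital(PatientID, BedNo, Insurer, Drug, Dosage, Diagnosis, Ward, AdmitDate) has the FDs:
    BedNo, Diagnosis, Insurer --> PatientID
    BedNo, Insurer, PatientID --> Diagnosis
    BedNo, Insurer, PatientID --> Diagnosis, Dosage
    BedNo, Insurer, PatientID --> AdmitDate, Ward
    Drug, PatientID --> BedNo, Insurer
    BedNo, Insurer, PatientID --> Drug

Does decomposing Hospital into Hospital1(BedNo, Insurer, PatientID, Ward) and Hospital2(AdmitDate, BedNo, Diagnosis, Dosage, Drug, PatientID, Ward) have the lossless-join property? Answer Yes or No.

Common attributes: {BedNo, PatientID, Ward}; their closure is {BedNo, PatientID, Ward}.
Hospital1 ⊄ {BedNo, PatientID, Ward} and Hospital2 ⊄ {BedNo, PatientID, Ward}, so the split is lossy.

No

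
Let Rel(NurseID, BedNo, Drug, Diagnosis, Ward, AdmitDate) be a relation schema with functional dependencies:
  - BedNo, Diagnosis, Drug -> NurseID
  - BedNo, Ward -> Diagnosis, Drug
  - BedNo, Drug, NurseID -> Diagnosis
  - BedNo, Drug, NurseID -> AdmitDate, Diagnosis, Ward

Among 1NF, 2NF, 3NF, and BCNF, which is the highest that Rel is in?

Candidate keys: {BedNo, Diagnosis, Drug}, {BedNo, Drug, NurseID}, {BedNo, Ward}. Prime attributes: {BedNo, Diagnosis, Drug, NurseID, Ward}.
Every FD has a superkey on the left, so the relation is in BCNF.

BCNF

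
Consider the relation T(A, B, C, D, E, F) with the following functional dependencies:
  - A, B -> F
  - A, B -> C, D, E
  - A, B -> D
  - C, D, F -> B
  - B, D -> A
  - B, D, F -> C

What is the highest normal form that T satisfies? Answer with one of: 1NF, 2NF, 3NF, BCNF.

BCNF

Candidate keys: {A, B}, {B, D}, {C, D, F}. Prime attributes: {A, B, C, D, F}.
The left-hand side of every FD is a superkey, so BCNF is satisfied.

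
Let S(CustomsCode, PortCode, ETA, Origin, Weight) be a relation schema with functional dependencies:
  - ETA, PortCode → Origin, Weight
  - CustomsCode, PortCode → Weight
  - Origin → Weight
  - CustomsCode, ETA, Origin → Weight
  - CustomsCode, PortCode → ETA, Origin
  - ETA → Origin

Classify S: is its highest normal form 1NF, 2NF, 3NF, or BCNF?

2NF

Candidate key: {CustomsCode, PortCode}. Prime attributes: {CustomsCode, PortCode}.
For ETA, PortCode → Origin, Weight we have {ETA, PortCode}⁺ = {ETA, Origin, PortCode, Weight}; {ETA, PortCode} is not a superkey, so BCNF fails.
ETA, PortCode → Origin, Weight determines the non-prime attributes {Origin, Weight} from a non-superkey — 3NF is violated.
No proper subset of a key has a non-prime attribute in its closure, so there is no partial dependency; 2NF holds.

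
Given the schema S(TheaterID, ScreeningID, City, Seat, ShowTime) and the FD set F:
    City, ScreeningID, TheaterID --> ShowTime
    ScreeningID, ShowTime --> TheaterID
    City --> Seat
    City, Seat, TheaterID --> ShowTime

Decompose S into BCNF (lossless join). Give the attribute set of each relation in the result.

Candidate keys of the original relation: {City, ScreeningID, ShowTime}, {City, ScreeningID, TheaterID}.
{City, ScreeningID, Seat, ShowTime, TheaterID}: {ScreeningID, ShowTime} determines {ScreeningID, ShowTime, TheaterID} here but is not a superkey — split on ScreeningID, ShowTime --> TheaterID, giving {ScreeningID, ShowTime, TheaterID} and {City, ScreeningID, Seat, ShowTime}.
{ScreeningID, ShowTime, TheaterID} has no BCNF violation.
{City, ScreeningID, Seat, ShowTime}: {City} determines {City, Seat} here but is not a superkey — split on City --> Seat, giving {City, Seat} and {City, ScreeningID, ShowTime}.
{City, Seat} has no BCNF violation.
{City, ScreeningID, ShowTime} has no BCNF violation.

{City, ScreeningID, ShowTime}; {City, Seat}; {ScreeningID, ShowTime, TheaterID}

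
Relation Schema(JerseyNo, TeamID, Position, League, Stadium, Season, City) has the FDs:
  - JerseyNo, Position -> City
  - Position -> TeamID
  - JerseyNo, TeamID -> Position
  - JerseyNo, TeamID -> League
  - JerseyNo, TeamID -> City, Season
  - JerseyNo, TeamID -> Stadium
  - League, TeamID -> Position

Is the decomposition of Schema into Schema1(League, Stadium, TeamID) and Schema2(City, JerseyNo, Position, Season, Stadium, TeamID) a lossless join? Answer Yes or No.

Common attributes: {Stadium, TeamID}; their closure is {Stadium, TeamID}.
The closure covers neither Schema1 nor Schema2 entirely; the join is not lossless.

No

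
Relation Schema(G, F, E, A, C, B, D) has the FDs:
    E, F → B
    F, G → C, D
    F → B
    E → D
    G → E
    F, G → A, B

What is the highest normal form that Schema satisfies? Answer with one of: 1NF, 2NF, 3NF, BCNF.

Candidate key: {F, G}. Prime attributes: {F, G}.
E, F → B: {E, F}⁺ = {B, D, E, F}, which is not all of the attributes, so the left side is not a superkey — BCNF is violated.
Because {B} is non-prime and the left side of E, F → B is not a superkey, the relation is not in 3NF.
The proper key subset {F} of {F, G} determines non-prime {B}, so the relation is not even in 2NF.

1NF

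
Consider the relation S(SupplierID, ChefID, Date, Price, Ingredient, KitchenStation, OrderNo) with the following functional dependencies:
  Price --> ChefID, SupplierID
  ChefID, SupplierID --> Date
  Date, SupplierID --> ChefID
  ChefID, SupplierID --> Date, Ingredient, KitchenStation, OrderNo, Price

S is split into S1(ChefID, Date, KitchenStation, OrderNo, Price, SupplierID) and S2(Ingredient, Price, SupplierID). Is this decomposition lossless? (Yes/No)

Yes

Common attributes: {Price, SupplierID}; their closure is {ChefID, Date, Ingredient, KitchenStation, OrderNo, Price, SupplierID}.
Since S1 ⊆ {ChefID, Date, Ingredient, KitchenStation, OrderNo, Price, SupplierID}, the intersection is a superkey of S1; the decomposition is lossless.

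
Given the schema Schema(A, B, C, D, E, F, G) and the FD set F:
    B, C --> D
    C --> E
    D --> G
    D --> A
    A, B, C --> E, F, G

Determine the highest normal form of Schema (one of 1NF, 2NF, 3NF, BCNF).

Candidate key: {B, C}. Prime attributes: {B, C}.
C --> E breaks BCNF: {C}⁺ = {C, E}, so {C} is not a superkey.
Because {E} is non-prime and the left side of C --> E is not a superkey, the relation is not in 3NF.
Since {C} ⊂ {B, C} and {C}⁺ ⊇ {E} with {E} non-prime, there is a partial dependency; 2NF fails.

1NF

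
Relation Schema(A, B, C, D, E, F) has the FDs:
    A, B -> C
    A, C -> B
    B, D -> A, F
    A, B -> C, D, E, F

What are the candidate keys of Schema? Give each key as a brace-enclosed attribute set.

{A, B}, {A, C}, {B, D}

{A, B}⁺ = {A, B, C, D, E, F} — all of the relation — so {A, B} is a candidate key.
{A, C}⁺ = {A, B, C, D, E, F} — all of the relation — so {A, C} is a candidate key.
{B, D}⁺ = {A, B, C, D, E, F} — all of the relation — so {B, D} is a candidate key.
Any other superkey properly contains one of these, so there are no further candidate keys.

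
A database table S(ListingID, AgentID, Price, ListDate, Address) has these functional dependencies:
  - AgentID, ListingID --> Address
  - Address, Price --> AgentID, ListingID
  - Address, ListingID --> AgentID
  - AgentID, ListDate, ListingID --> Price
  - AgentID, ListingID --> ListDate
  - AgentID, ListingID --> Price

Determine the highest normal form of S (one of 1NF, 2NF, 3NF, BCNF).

Candidate keys: {Address, ListingID}, {Address, Price}, {AgentID, ListingID}. Prime attributes: {Address, AgentID, ListingID, Price}.
Each dependency's left side is a superkey — BCNF holds.

BCNF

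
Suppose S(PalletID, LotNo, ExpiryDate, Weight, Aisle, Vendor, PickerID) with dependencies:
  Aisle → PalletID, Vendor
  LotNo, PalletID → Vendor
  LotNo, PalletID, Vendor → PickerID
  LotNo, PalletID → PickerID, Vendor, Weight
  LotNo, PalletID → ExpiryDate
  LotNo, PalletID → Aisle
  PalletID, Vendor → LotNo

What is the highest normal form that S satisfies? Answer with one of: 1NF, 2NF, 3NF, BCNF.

BCNF

Candidate keys: {Aisle}, {LotNo, PalletID}, {PalletID, Vendor}. Prime attributes: {Aisle, LotNo, PalletID, Vendor}.
Every FD has a superkey on the left, so the relation is in BCNF.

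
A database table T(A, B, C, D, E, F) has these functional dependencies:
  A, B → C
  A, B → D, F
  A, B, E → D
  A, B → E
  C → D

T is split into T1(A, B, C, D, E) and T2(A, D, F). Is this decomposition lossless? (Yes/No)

The shared attributes are {A, D} and {A, D}⁺ = {A, D}.
The closure covers neither T1 nor T2 entirely; the join is not lossless.

No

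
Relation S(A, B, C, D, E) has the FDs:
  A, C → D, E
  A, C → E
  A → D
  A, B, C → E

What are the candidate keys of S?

No FD produces {A, B, C}, so they must be in every candidate key.
{A, B, C}⁺ = {A, B, C, D, E} — all of the relation — so {A, B, C} is a candidate key.
No smaller or unrelated set reaches every attribute, so there are no other keys.

{A, B, C}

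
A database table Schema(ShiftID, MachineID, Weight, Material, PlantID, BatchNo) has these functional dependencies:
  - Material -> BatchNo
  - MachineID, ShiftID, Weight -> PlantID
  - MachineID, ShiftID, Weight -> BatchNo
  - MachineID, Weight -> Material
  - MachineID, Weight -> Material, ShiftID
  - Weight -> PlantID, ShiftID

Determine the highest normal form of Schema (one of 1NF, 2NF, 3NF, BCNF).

Candidate key: {MachineID, Weight}. Prime attributes: {MachineID, Weight}.
Material -> BatchNo: {Material}⁺ = {BatchNo, Material}, which is not all of the attributes, so the left side is not a superkey — BCNF is violated.
Because {BatchNo} is non-prime and the left side of Material -> BatchNo is not a superkey, the relation is not in 3NF.
Since {Weight} ⊂ {MachineID, Weight} and {Weight}⁺ ⊇ {PlantID, ShiftID} with {PlantID, ShiftID} non-prime, there is a partial dependency; 2NF fails.

1NF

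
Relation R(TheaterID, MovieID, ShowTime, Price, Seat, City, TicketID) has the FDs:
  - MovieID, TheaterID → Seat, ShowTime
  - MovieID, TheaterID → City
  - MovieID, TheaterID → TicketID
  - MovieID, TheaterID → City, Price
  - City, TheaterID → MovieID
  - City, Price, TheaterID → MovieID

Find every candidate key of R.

{City, TheaterID}, {MovieID, TheaterID}

No FD produces {TheaterID}, so it must be in every candidate key.
{City, TheaterID}⁺ = {City, MovieID, Price, Seat, ShowTime, TheaterID, TicketID} — all of the relation — so {City, TheaterID} is a candidate key.
{MovieID, TheaterID}⁺ = {City, MovieID, Price, Seat, ShowTime, TheaterID, TicketID} — all of the relation — so {MovieID, TheaterID} is a candidate key.
No proper subset of any of these is a key, and no other minimal superkey exists.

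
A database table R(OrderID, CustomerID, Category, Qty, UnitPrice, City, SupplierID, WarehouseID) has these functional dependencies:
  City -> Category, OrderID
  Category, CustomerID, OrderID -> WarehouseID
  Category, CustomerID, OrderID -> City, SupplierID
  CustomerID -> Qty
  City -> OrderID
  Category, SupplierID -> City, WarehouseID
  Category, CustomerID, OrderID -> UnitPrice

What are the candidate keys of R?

{Category, CustomerID, OrderID}, {Category, CustomerID, SupplierID}, {City, CustomerID}

Attributes never on any right-hand side: {CustomerID} — every candidate key must contain it.
Closure of {City, CustomerID} is {Category, City, CustomerID, OrderID, Qty, SupplierID, UnitPrice, WarehouseID}, the whole schema; {City, CustomerID} is a candidate key.
Closure of {Category, CustomerID, OrderID} is {Category, City, CustomerID, OrderID, Qty, SupplierID, UnitPrice, WarehouseID}, the whole schema; {Category, CustomerID, OrderID} is a candidate key.
Closure of {Category, CustomerID, SupplierID} is {Category, City, CustomerID, OrderID, Qty, SupplierID, UnitPrice, WarehouseID}, the whole schema; {Category, CustomerID, SupplierID} is a candidate key.
These are minimal and exhaustive — every other superkey contains one of them.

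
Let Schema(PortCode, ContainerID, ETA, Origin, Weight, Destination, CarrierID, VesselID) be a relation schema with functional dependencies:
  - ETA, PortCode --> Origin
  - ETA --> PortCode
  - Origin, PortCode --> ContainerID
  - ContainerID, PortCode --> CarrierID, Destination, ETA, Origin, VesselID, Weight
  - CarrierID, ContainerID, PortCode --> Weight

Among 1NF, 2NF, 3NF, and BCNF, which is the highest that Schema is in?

BCNF

Candidate keys: {ContainerID, PortCode}, {ETA}, {Origin, PortCode}. Prime attributes: {ContainerID, ETA, Origin, PortCode}.
Each dependency's left side is a superkey — BCNF holds.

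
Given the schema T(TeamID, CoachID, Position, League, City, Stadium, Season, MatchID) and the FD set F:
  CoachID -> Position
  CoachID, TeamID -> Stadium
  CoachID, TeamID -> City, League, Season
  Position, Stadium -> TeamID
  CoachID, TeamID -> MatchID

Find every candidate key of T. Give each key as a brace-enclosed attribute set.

Attributes never on any right-hand side: {CoachID} — every candidate key must contain it.
{CoachID, Stadium} is a candidate key since {CoachID, Stadium}⁺ = {City, CoachID, League, MatchID, Position, Season, Stadium, TeamID} covers every attribute.
{CoachID, TeamID} is a candidate key since {CoachID, TeamID}⁺ = {City, CoachID, League, MatchID, Position, Season, Stadium, TeamID} covers every attribute.
Any other superkey properly contains one of these, so there are no further candidate keys.

{CoachID, Stadium}, {CoachID, TeamID}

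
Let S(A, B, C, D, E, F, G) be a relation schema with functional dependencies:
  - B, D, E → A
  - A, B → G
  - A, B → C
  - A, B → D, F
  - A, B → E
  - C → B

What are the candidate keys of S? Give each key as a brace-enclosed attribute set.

{A, B} is a candidate key since {A, B}⁺ = {A, B, C, D, E, F, G} covers every attribute.
{A, C} is a candidate key since {A, C}⁺ = {A, B, C, D, E, F, G} covers every attribute.
{B, D, E} is a candidate key since {B, D, E}⁺ = {A, B, C, D, E, F, G} covers every attribute.
{C, D, E} is a candidate key since {C, D, E}⁺ = {A, B, C, D, E, F, G} covers every attribute.
These are minimal and exhaustive — every other superkey contains one of them.

{A, B}, {A, C}, {B, D, E}, {C, D, E}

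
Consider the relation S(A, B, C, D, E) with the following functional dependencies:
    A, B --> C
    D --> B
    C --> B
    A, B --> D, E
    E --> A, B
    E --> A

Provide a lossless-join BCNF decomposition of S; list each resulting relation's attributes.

Candidate keys of the original relation: {A, B}, {A, C}, {A, D}, {E}.
{A, B, C, D, E}: {D} determines {B, D} here but is not a superkey — split on D --> B, giving {B, D} and {A, C, D, E}.
{B, D} has no BCNF violation.
{A, C, D, E} has no BCNF violation.

{A, C, D, E}; {B, D}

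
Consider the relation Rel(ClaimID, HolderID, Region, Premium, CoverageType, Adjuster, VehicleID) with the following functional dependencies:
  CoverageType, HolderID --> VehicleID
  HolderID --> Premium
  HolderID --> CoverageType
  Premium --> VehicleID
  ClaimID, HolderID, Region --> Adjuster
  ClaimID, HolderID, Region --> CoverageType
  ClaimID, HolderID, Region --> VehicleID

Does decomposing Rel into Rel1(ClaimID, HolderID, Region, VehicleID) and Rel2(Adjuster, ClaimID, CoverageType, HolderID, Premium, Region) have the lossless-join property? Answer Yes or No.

Common attributes: {ClaimID, HolderID, Region}; their closure is {Adjuster, ClaimID, CoverageType, HolderID, Premium, Region, VehicleID}.
Since Rel1 ⊆ {Adjuster, ClaimID, CoverageType, HolderID, Premium, Region, VehicleID}, the intersection is a superkey of Rel1; the decomposition is lossless.

Yes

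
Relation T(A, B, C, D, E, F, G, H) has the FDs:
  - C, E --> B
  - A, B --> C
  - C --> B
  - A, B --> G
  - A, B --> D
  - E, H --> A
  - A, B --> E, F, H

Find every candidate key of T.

{A, B}, {A, C}, {B, E, H}, {C, E, H}

{A, B}⁺ = {A, B, C, D, E, F, G, H}, which is every attribute, so {A, B} is a candidate key.
{A, C}⁺ = {A, B, C, D, E, F, G, H}, which is every attribute, so {A, C} is a candidate key.
{B, E, H}⁺ = {A, B, C, D, E, F, G, H}, which is every attribute, so {B, E, H} is a candidate key.
{C, E, H}⁺ = {A, B, C, D, E, F, G, H}, which is every attribute, so {C, E, H} is a candidate key.
Any other superkey properly contains one of these, so there are no further candidate keys.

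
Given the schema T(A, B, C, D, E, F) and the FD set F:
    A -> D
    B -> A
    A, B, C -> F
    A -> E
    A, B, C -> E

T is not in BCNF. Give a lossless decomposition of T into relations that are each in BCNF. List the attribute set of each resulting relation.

Candidate key of the original relation: {B, C}.
In {A, B, C, D, E, F}, {A} is not a superkey ({A}⁺ restricted to this set is {A, D, E}), so split on A -> D, E into {A, D, E} and {A, B, C, F}.
{A, D, E}: every determinant is a superkey — BCNF.
In {A, B, C, F}, {B} is not a superkey ({B}⁺ restricted to this set is {A, B}), so split on B -> A into {A, B} and {B, C, F}.
{A, B}: every determinant is a superkey — BCNF.
{B, C, F}: every determinant is a superkey — BCNF.

{A, B}; {A, D, E}; {B, C, F}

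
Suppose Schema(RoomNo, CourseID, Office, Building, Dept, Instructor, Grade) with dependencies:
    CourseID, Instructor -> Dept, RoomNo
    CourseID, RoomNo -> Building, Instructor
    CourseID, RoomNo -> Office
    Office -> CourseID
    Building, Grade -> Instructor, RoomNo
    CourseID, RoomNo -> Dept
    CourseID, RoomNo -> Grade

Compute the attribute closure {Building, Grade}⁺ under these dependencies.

{Building, Grade, Instructor, RoomNo}

Start with {Building, Grade}.
Building, Grade -> Instructor, RoomNo applies; add {Instructor, RoomNo} → now {Building, Grade, Instructor, RoomNo}.
No further FD applies.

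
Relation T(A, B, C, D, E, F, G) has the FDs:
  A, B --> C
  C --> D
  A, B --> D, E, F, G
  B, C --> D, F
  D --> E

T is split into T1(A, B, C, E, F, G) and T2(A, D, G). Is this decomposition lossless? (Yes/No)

No

Common attributes: {A, G}; their closure is {A, G}.
The closure covers neither T1 nor T2 entirely; the join is not lossless.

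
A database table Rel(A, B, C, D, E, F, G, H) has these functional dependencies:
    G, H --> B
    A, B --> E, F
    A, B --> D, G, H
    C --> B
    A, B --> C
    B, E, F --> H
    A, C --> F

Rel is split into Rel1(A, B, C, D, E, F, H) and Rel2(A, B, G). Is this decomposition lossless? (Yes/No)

Yes

Common attributes: {A, B}; their closure is {A, B, C, D, E, F, G, H}.
Rel1 is contained in that closure, so Rel1 ∩ Rel2 --> Rel1 holds and the join is lossless.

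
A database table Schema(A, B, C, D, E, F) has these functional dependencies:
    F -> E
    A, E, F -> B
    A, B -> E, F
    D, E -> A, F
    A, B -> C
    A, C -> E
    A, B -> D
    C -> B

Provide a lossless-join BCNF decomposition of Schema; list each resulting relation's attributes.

{A, C, D, F}; {B, C}; {E, F}

Candidate keys of the original relation: {A, B}, {A, C}, {A, F}, {D, E}, {D, F}.
Within {A, B, C, D, E, F}: {F}⁺ ∩ {A, B, C, D, E, F} = {E, F}, not the whole set, so F -> E violates BCNF; decompose into {E, F} and {A, B, C, D, F}.
{E, F}: every determinant is a superkey — BCNF.
Within {A, B, C, D, F}: {C}⁺ ∩ {A, B, C, D, F} = {B, C}, not the whole set, so C -> B violates BCNF; decompose into {B, C} and {A, C, D, F}.
{B, C}: every determinant is a superkey — BCNF.
{A, C, D, F}: every determinant is a superkey — BCNF.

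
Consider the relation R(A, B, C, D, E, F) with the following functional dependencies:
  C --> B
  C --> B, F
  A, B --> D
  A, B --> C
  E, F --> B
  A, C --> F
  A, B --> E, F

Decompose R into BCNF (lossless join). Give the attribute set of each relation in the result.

{A, C, D, E}; {B, C, F}

Candidate keys of the original relation: {A, B}, {A, C}, {A, E, F}.
Within {A, B, C, D, E, F}: {C}⁺ ∩ {A, B, C, D, E, F} = {B, C, F}, not the whole set, so C --> B, F violates BCNF; decompose into {B, C, F} and {A, C, D, E}.
{B, C, F} is in BCNF.
{A, C, D, E} is in BCNF.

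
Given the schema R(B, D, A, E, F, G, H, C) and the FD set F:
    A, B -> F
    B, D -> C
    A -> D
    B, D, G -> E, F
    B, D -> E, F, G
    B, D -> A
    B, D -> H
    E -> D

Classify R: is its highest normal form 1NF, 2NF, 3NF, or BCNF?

3NF

Candidate keys: {A, B}, {B, D}, {B, E}. Prime attributes: {A, B, D, E}.
For A -> D we have {A}⁺ = {A, D}; {A} is not a superkey, so BCNF fails.
Its right-hand attributes {D} are all prime, as are those of every other non-superkey FD — the relation is in 3NF.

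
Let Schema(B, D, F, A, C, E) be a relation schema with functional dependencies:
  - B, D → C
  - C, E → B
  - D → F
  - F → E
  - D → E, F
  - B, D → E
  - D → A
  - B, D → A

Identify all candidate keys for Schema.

{B, D}, {C, D}

No FD produces {D}, so it must be in every candidate key.
Closure of {B, D} is {A, B, C, D, E, F}, the whole schema; {B, D} is a candidate key.
Closure of {C, D} is {A, B, C, D, E, F}, the whole schema; {C, D} is a candidate key.
These are minimal and exhaustive — every other superkey contains one of them.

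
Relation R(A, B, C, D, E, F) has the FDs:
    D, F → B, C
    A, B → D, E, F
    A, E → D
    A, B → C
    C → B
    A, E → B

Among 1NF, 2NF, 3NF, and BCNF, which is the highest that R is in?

Candidate keys: {A, B}, {A, C}, {A, D, F}, {A, E}. Prime attributes: {A, B, C, D, E, F}.
D, F → B, C breaks BCNF: {D, F}⁺ = {B, C, D, F}, so {D, F} is not a superkey.
But every attribute on its right side ({B, C}) is prime, and the same holds for every other non-superkey FD, so 3NF still holds.

3NF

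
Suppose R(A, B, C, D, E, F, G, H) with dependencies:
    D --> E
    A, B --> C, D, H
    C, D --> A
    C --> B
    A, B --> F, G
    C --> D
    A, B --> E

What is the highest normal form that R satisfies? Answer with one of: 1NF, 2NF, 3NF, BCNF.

2NF

Candidate keys: {A, B}, {C}. Prime attributes: {A, B, C}.
D --> E: {D}⁺ = {D, E}, which is not all of the attributes, so the left side is not a superkey — BCNF is violated.
D --> E has non-prime {E} on the right and a non-superkey on the left, so 3NF fails.
No proper subset of a key has a non-prime attribute in its closure, so there is no partial dependency; 2NF holds.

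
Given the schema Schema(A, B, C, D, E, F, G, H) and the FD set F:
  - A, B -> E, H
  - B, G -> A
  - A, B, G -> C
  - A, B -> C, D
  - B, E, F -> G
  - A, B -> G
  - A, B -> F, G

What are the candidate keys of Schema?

No FD produces {B}, so it must be in every candidate key.
Closure of {A, B} is {A, B, C, D, E, F, G, H}, the whole schema; {A, B} is a candidate key.
Closure of {B, G} is {A, B, C, D, E, F, G, H}, the whole schema; {B, G} is a candidate key.
Closure of {B, E, F} is {A, B, C, D, E, F, G, H}, the whole schema; {B, E, F} is a candidate key.
Any other superkey properly contains one of these, so there are no further candidate keys.

{A, B}, {B, E, F}, {B, G}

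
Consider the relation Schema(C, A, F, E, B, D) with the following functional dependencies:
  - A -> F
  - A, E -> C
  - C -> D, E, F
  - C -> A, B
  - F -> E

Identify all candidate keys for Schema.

{A}, {C}

{A}⁺ = {A, B, C, D, E, F}, which is every attribute, so {A} is a candidate key.
{C}⁺ = {A, B, C, D, E, F}, which is every attribute, so {C} is a candidate key.
Any other superkey properly contains one of these, so there are no further candidate keys.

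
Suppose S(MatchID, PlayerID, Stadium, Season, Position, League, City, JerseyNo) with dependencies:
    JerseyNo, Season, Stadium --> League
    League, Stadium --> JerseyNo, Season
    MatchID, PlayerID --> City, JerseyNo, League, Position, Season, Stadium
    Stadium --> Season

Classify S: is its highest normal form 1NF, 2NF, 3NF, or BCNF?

Candidate key: {MatchID, PlayerID}. Prime attributes: {MatchID, PlayerID}.
For JerseyNo, Season, Stadium --> League we have {JerseyNo, Season, Stadium}⁺ = {JerseyNo, League, Season, Stadium}; {JerseyNo, Season, Stadium} is not a superkey, so BCNF fails.
JerseyNo, Season, Stadium --> League determines the non-prime attribute {League} from a non-superkey — 3NF is violated.
No non-prime attribute depends on a proper subset of any candidate key, so 2NF holds.

2NF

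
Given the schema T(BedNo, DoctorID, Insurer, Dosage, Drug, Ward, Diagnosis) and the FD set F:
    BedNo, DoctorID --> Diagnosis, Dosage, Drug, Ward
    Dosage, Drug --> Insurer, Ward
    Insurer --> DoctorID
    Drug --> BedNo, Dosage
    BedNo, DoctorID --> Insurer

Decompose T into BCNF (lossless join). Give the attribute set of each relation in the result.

Candidate keys of the original relation: {BedNo, DoctorID}, {BedNo, Insurer}, {Drug}.
In {BedNo, Diagnosis, DoctorID, Dosage, Drug, Insurer, Ward}, {Insurer} is not a superkey ({Insurer}⁺ restricted to this set is {DoctorID, Insurer}), so split on Insurer --> DoctorID into {DoctorID, Insurer} and {BedNo, Diagnosis, Dosage, Drug, Insurer, Ward}.
{DoctorID, Insurer} has no BCNF violation.
{BedNo, Diagnosis, Dosage, Drug, Insurer, Ward} has no BCNF violation.

{BedNo, Diagnosis, Dosage, Drug, Insurer, Ward}; {DoctorID, Insurer}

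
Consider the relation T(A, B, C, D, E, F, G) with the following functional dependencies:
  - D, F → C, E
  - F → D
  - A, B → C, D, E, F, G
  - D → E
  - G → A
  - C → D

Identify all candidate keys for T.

{B} never appears on the right of any FD, so every key must include it.
{A, B} is a candidate key since {A, B}⁺ = {A, B, C, D, E, F, G} covers every attribute.
{B, G} is a candidate key since {B, G}⁺ = {A, B, C, D, E, F, G} covers every attribute.
No proper subset of any of these is a key, and no other minimal superkey exists.

{A, B}, {B, G}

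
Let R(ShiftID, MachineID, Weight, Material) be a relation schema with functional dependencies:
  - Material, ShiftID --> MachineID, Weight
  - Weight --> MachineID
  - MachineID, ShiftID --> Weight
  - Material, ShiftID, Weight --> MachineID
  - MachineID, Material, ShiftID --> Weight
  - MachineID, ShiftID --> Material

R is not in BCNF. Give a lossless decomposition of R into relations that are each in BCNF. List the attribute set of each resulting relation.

Candidate keys of the original relation: {MachineID, ShiftID}, {Material, ShiftID}, {ShiftID, Weight}.
{MachineID, Material, ShiftID, Weight}: {Weight} determines {MachineID, Weight} here but is not a superkey — split on Weight --> MachineID, giving {MachineID, Weight} and {Material, ShiftID, Weight}.
{MachineID, Weight} is in BCNF.
{Material, ShiftID, Weight} is in BCNF.

{MachineID, Weight}; {Material, ShiftID, Weight}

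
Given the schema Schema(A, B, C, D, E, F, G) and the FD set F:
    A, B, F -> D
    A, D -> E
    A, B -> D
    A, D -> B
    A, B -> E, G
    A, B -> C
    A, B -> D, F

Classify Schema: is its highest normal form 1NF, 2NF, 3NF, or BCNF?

Candidate keys: {A, B}, {A, D}. Prime attributes: {A, B, D}.
Every FD has a superkey on the left, so the relation is in BCNF.

BCNF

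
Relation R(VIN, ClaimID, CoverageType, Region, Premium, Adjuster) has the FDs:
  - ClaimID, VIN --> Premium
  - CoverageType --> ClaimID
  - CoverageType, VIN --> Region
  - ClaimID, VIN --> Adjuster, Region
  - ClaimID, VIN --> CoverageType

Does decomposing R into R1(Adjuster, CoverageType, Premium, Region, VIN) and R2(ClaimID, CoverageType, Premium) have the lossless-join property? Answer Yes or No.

The shared attributes are {CoverageType, Premium} and {CoverageType, Premium}⁺ = {ClaimID, CoverageType, Premium}.
Since R2 ⊆ {ClaimID, CoverageType, Premium}, the intersection is a superkey of R2; the decomposition is lossless.

Yes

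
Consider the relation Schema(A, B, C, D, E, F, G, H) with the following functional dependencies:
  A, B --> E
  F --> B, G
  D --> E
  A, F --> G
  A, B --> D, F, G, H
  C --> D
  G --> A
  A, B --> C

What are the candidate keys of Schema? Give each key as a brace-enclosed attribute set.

Closure of {F} is {A, B, C, D, E, F, G, H}, the whole schema; {F} is a candidate key.
Closure of {A, B} is {A, B, C, D, E, F, G, H}, the whole schema; {A, B} is a candidate key.
Closure of {B, G} is {A, B, C, D, E, F, G, H}, the whole schema; {B, G} is a candidate key.
These are minimal and exhaustive — every other superkey contains one of them.

{A, B}, {B, G}, {F}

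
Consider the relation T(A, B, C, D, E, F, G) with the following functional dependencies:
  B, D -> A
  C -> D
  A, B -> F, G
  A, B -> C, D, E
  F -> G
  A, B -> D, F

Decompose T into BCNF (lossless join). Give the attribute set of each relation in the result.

Candidate keys of the original relation: {A, B}, {B, C}, {B, D}.
Within {A, B, C, D, E, F, G}: {C}⁺ ∩ {A, B, C, D, E, F, G} = {C, D}, not the whole set, so C -> D violates BCNF; decompose into {C, D} and {A, B, C, E, F, G}.
{C, D} has no BCNF violation.
Within {A, B, C, E, F, G}: {F}⁺ ∩ {A, B, C, E, F, G} = {F, G}, not the whole set, so F -> G violates BCNF; decompose into {F, G} and {A, B, C, E, F}.
{F, G} has no BCNF violation.
{A, B, C, E, F} has no BCNF violation.

{A, B, C, E, F}; {C, D}; {F, G}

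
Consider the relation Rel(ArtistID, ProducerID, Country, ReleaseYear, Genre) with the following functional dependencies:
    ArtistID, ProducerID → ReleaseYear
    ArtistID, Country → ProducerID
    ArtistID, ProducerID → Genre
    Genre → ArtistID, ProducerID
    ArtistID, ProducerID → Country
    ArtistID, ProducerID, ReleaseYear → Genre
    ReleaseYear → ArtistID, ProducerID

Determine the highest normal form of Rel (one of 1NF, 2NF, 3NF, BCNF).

BCNF

Candidate keys: {ArtistID, Country}, {ArtistID, ProducerID}, {Genre}, {ReleaseYear}. Prime attributes: {ArtistID, Country, Genre, ProducerID, ReleaseYear}.
Every FD has a superkey on the left, so the relation is in BCNF.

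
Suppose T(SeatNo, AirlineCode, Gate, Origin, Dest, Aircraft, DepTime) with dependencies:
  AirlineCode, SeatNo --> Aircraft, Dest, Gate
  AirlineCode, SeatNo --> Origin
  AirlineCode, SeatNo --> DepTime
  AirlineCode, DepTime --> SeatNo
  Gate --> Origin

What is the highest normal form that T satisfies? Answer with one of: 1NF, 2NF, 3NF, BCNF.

Candidate keys: {AirlineCode, DepTime}, {AirlineCode, SeatNo}. Prime attributes: {AirlineCode, DepTime, SeatNo}.
Gate --> Origin: {Gate}⁺ = {Gate, Origin}, which is not all of the attributes, so the left side is not a superkey — BCNF is violated.
Gate --> Origin determines the non-prime attribute {Origin} from a non-superkey — 3NF is violated.
Checking every proper subset of each key, none determines a non-prime attribute — 2NF is satisfied.

2NF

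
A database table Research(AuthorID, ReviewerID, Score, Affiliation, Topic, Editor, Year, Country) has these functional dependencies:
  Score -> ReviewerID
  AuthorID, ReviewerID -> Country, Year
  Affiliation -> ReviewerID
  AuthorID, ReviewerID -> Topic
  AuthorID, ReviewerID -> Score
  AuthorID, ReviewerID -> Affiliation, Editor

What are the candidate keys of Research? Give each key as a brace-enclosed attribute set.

{Affiliation, AuthorID}, {AuthorID, ReviewerID}, {AuthorID, Score}

Attributes never on any right-hand side: {AuthorID} — every candidate key must contain it.
{Affiliation, AuthorID}⁺ = {Affiliation, AuthorID, Country, Editor, ReviewerID, Score, Topic, Year} — all of the relation — so {Affiliation, AuthorID} is a candidate key.
{AuthorID, ReviewerID}⁺ = {Affiliation, AuthorID, Country, Editor, ReviewerID, Score, Topic, Year} — all of the relation — so {AuthorID, ReviewerID} is a candidate key.
{AuthorID, Score}⁺ = {Affiliation, AuthorID, Country, Editor, ReviewerID, Score, Topic, Year} — all of the relation — so {AuthorID, Score} is a candidate key.
No proper subset of any of these is a key, and no other minimal superkey exists.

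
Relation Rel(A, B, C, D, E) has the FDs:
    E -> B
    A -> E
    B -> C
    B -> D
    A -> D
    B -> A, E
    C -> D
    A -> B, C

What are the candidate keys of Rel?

{A}, {B}, {E}

{A}⁺ = {A, B, C, D, E} — all of the relation — so {A} is a candidate key.
{B}⁺ = {A, B, C, D, E} — all of the relation — so {B} is a candidate key.
{E}⁺ = {A, B, C, D, E} — all of the relation — so {E} is a candidate key.
No proper subset of any of these is a key, and no other minimal superkey exists.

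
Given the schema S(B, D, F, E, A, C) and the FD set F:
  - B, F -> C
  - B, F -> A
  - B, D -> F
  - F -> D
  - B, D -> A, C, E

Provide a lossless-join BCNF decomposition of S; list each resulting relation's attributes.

Candidate keys of the original relation: {B, D}, {B, F}.
{A, B, C, D, E, F}: {F} determines {D, F} here but is not a superkey — split on F -> D, giving {D, F} and {A, B, C, E, F}.
{D, F} has no BCNF violation.
{A, B, C, E, F} has no BCNF violation.

{A, B, C, E, F}; {D, F}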